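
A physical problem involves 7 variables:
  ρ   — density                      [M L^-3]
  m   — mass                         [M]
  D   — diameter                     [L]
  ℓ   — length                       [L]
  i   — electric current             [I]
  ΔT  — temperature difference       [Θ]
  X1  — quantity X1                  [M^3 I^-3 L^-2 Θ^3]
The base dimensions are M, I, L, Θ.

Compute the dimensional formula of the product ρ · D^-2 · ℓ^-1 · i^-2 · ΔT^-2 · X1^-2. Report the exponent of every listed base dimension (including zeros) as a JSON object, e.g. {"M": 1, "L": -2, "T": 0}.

Exponent matrix [M,I,L,Θ] × [ρ,m,D,ℓ,i,ΔT,X1]:
  M: [ 1  1  0  0  0  0  3]
  I: [ 0  0  0  0  1  0 -3]
  L: [-3  0  1  1  0  0 -2]
  Θ: [ 0  0  0  0  0  1  3]
  [M]: (1)·1+(-2)·0+(-1)·0+(-2)·0+(-2)·0+(-2)·3 = -5
  [I]: (1)·0+(-2)·0+(-1)·0+(-2)·1+(-2)·0+(-2)·-3 = 4
  [L]: (1)·-3+(-2)·1+(-1)·1+(-2)·0+(-2)·0+(-2)·-2 = -2
  [Θ]: (1)·0+(-2)·0+(-1)·0+(-2)·0+(-2)·1+(-2)·3 = -8
⇒ M^-5 I^4 L^-2 Θ^-8

{"M": -5, "I": 4, "L": -2, "Θ": -8}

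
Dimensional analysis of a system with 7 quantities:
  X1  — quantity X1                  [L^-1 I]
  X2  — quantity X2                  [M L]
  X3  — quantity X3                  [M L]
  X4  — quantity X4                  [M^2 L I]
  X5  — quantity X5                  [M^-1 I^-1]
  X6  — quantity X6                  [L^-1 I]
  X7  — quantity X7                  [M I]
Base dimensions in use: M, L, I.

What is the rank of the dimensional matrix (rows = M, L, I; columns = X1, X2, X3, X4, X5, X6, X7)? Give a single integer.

2

Exponent matrix [M,L,I] × [X1,X2,X3,X4,X5,X6,X7]:
  M: [ 0  1  1  2 -1  0  1]
  L: [-1  1  1  1  0 -1  0]
  I: [ 1  0  0  1 -1  1  1]
Echelon form has 2 nonzero rows (pivots: X1,X2)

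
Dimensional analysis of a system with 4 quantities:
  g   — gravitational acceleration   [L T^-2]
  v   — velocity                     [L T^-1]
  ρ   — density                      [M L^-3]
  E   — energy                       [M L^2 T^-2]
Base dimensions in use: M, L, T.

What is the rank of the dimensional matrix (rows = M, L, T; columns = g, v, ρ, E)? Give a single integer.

Write exponents as rows M,L,T / cols g,v,ρ,E:
  M: [ 0  0  1  1]
  L: [ 1  1 -3  2]
  T: [-2 -1  0 -2]
Row reduction gives pivot columns g,v,ρ; rank = 3

3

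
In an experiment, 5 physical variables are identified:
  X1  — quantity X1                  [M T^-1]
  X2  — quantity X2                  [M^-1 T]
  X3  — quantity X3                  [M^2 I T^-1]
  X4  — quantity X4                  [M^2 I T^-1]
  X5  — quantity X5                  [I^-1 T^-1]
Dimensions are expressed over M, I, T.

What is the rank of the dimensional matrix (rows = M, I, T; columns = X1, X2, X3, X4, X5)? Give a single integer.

Dimensional matrix (M×I×T by X1×X2×X3×X4×X5):
  M: [ 1 -1  2  2  0]
  I: [ 0  0  1  1 -1]
  T: [-1  1 -1 -1 -1]
Row reduction gives pivot columns X1,X3; rank = 2

2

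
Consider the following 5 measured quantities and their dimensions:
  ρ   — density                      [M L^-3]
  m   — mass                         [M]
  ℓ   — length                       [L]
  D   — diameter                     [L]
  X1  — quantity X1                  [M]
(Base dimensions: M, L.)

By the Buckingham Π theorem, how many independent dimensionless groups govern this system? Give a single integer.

3

Exponent matrix [M,L] × [ρ,m,ℓ,D,X1]:
  M: [ 1  1  0  0  1]
  L: [-3  0  1  1  0]
Row reduction gives pivot columns ρ,m; rank = 2
5 vars − rank 2 = 3 Π groups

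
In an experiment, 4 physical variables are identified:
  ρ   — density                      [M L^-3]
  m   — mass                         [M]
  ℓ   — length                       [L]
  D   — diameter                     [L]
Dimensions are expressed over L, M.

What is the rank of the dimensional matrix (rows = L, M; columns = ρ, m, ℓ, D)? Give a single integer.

2

Exponent matrix [L,M] × [ρ,m,ℓ,D]:
  L: [-3  0  1  1]
  M: [ 1  1  0  0]
Row reduction gives pivot columns ρ,m; rank = 2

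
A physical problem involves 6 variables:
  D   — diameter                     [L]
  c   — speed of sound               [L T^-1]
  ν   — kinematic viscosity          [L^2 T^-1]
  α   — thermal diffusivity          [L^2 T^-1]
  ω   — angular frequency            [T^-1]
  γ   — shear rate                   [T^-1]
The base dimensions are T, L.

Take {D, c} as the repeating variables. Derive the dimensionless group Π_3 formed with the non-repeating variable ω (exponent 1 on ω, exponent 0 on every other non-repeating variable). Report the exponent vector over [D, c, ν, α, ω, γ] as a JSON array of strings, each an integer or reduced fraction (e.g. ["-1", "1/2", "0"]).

Dimensional matrix (T×L by D×c×ν×α×ω×γ):
  T: [ 0 -1 -1 -1 -1 -1]
  L: [ 1  1  2  2  0  0]
Echelon form has 2 nonzero rows (pivots: D,c)
Repeat: D,c; free: ν,α,ω,γ
RREF:
  r0: [   1    0    1    1   -1   -1]
  r1: [   0    1    1    1    1    1]
Fix exponent of ω at 1, ν at 0, α at 0, γ at 0; solve each RREF row for its pivot's exponent:
  r0: exp(D) + (-1)·1 = 0 ⇒ exp(D) = 1
  r1: exp(c) + (1)·1 = 0 ⇒ exp(c) = -1
Π_3 = D · c^-1 · ω

["1", "-1", "0", "0", "1", "0"]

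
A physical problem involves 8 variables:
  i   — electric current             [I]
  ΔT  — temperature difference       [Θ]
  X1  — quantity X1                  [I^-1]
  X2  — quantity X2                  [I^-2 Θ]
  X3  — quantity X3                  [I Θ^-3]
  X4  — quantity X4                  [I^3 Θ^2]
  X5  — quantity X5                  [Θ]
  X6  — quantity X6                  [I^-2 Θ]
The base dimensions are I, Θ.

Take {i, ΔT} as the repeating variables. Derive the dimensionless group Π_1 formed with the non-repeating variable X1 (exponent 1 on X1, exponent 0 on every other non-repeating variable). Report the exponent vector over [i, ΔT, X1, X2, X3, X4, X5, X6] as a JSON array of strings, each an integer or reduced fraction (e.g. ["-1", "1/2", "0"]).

Write exponents as rows I,Θ / cols i,ΔT,X1,X2,X3,X4,X5,X6:
  I: [ 1  0 -1 -2  1  3  0 -2]
  Θ: [ 0  1  0  1 -3  2  1  1]
Echelon form has 2 nonzero rows (pivots: i,ΔT)
Pivot set = {i,ΔT}, free = {X1,X2,X3,X4,X5,X6}
RREF:
  r0: [   1    0   -1   -2    1    3    0   -2]
  r1: [   0    1    0    1   -3    2    1    1]
Fix exponent of X1 at 1, X2 at 0, X3 at 0, X4 at 0, X5 at 0, X6 at 0; solve each RREF row for its pivot's exponent:
  r0: exp(i) + (-1)·1 = 0 ⇒ exp(i) = 1
  r1: exp(ΔT) + (0)·1 = 0 ⇒ exp(ΔT) = 0
Π_1 = i · X1

["1", "0", "1", "0", "0", "0", "0", "0"]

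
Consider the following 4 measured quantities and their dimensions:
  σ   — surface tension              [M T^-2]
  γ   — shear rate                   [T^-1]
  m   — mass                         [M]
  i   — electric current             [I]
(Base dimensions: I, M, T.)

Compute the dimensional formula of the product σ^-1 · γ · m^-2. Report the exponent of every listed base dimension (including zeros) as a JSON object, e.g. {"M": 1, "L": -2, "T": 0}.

{"I": 0, "M": -3, "T": 1}

Dimensional matrix (I×M×T by σ×γ×m×i):
  I: [ 0  0  0  1]
  M: [ 1  0  1  0]
  T: [-2 -1  0  0]
  [I]: (-1)·0+(1)·0+(-2)·0 = 0
  [M]: (-1)·1+(1)·0+(-2)·1 = -3
  [T]: (-1)·-2+(1)·-1+(-2)·0 = 1
⇒ M^-3 T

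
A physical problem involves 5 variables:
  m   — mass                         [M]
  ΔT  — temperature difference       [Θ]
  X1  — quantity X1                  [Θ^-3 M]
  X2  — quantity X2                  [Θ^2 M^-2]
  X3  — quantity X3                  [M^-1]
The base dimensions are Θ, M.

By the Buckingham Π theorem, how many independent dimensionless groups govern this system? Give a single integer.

Exponent matrix [Θ,M] × [m,ΔT,X1,X2,X3]:
  Θ: [ 0  1 -3  2  0]
  M: [ 1  0  1 -2 -1]
Row reduction gives pivot columns m,ΔT; rank = 2
5 vars − rank 2 = 3 Π groups

3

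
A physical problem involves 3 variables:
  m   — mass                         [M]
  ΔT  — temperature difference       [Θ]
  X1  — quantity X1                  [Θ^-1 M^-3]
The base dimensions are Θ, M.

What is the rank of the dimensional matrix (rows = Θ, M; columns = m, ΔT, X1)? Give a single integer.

2

Dimensional matrix (Θ×M by m×ΔT×X1):
  Θ: [ 0  1 -1]
  M: [ 1  0 -3]
RREF → pivots at {m,ΔT} ⇒ r = 2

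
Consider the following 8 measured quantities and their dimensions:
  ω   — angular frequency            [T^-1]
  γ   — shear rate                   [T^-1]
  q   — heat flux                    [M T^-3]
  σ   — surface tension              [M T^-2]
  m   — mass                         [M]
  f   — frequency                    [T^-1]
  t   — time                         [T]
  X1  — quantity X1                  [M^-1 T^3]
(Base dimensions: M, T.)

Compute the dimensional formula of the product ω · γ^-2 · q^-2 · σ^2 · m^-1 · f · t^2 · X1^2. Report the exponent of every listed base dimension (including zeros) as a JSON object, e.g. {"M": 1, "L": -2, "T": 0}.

Dimensional matrix (M×T by ω×γ×q×σ×m×f×t×X1):
  M: [ 0  0  1  1  1  0  0 -1]
  T: [-1 -1 -3 -2  0 -1  1  3]
  [M]: (1)·0+(-2)·0+(-2)·1+(2)·1+(-1)·1+(1)·0+(2)·0+(2)·-1 = -3
  [T]: (1)·-1+(-2)·-1+(-2)·-3+(2)·-2+(-1)·0+(1)·-1+(2)·1+(2)·3 = 10
⇒ M^-3 T^10

{"M": -3, "T": 10}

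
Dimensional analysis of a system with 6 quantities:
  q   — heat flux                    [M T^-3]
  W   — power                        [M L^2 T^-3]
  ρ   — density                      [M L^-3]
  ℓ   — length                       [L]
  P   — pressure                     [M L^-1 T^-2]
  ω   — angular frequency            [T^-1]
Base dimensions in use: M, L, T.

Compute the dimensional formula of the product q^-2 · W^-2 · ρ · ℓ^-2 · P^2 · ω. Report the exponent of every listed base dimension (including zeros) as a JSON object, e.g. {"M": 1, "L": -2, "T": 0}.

Write exponents as rows M,L,T / cols q,W,ρ,ℓ,P,ω:
  M: [ 1  1  1  0  1  0]
  L: [ 0  2 -3  1 -1  0]
  T: [-3 -3  0  0 -2 -1]
  [M]: (-2)·1+(-2)·1+(1)·1+(-2)·0+(2)·1+(1)·0 = -1
  [L]: (-2)·0+(-2)·2+(1)·-3+(-2)·1+(2)·-1+(1)·0 = -11
  [T]: (-2)·-3+(-2)·-3+(1)·0+(-2)·0+(2)·-2+(1)·-1 = 7
⇒ M^-1 L^-11 T^7

{"M": -1, "L": -11, "T": 7}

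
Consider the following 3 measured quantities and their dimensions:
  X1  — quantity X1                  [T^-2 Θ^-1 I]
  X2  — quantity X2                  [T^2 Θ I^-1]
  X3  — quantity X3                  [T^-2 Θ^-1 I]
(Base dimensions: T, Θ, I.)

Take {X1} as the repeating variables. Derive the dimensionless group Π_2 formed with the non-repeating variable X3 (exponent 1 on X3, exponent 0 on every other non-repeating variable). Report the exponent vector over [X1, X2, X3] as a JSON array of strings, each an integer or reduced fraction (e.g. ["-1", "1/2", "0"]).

Write exponents as rows T,Θ,I / cols X1,X2,X3:
  T: [-2  2 -2]
  Θ: [-1  1 -1]
  I: [ 1 -1  1]
Echelon form has 1 nonzero rows (pivots: X1)
Repeat: X1; free: X2,X3
RREF:
  r0: [   1   -1    1]
  r1: [   0    0    0]
  r2: [   0    0    0]
Fix exponent of X3 at 1, X2 at 0; solve each RREF row for its pivot's exponent:
  r0: exp(X1) + (1)·1 = 0 ⇒ exp(X1) = -1
Π_2 = X1^-1 · X3

["-1", "0", "1"]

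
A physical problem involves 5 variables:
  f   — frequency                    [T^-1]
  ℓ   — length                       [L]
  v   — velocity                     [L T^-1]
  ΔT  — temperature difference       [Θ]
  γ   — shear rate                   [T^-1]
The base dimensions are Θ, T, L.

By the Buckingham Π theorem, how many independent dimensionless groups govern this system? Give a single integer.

Exponent matrix [Θ,T,L] × [f,ℓ,v,ΔT,γ]:
  Θ: [ 0  0  0  1  0]
  T: [-1  0 -1  0 -1]
  L: [ 0  1  1  0  0]
Echelon form has 3 nonzero rows (pivots: f,ℓ,ΔT)
Π count = n − r = 5 − 3 = 2

2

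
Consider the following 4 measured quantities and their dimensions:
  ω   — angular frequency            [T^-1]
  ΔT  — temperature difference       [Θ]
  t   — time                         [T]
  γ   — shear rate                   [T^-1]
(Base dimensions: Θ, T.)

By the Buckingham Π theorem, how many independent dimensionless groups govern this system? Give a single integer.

2

Exponent matrix [Θ,T] × [ω,ΔT,t,γ]:
  Θ: [ 0  1  0  0]
  T: [-1  0  1 -1]
RREF → pivots at {ω,ΔT} ⇒ r = 2
Π count = n − r = 4 − 2 = 2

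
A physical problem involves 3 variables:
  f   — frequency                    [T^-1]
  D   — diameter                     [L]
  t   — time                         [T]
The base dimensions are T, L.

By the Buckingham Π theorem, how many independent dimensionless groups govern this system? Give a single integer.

Write exponents as rows T,L / cols f,D,t:
  T: [-1  0  1]
  L: [ 0  1  0]
Echelon form has 2 nonzero rows (pivots: f,D)
n=3, r=2 ⇒ 1 dimensionless group

1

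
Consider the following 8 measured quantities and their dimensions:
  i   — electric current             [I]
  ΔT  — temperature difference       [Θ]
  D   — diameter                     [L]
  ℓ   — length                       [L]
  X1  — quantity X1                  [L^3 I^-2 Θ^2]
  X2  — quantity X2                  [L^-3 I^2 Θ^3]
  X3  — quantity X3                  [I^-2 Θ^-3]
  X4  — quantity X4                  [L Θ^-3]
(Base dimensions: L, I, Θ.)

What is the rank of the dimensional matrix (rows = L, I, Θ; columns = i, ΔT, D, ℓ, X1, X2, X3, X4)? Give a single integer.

Exponent matrix [L,I,Θ] × [i,ΔT,D,ℓ,X1,X2,X3,X4]:
  L: [ 0  0  1  1  3 -3  0  1]
  I: [ 1  0  0  0 -2  2 -2  0]
  Θ: [ 0  1  0  0  2  3 -3 -3]
RREF → pivots at {i,ΔT,D} ⇒ r = 3

3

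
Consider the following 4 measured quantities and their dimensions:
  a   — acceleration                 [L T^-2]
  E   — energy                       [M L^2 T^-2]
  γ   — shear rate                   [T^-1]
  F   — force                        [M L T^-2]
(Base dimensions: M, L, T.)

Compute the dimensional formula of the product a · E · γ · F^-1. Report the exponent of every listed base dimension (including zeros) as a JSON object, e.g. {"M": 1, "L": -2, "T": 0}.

Write exponents as rows M,L,T / cols a,E,γ,F:
  M: [ 0  1  0  1]
  L: [ 1  2  0  1]
  T: [-2 -2 -1 -2]
  [M]: (1)·0+(1)·1+(1)·0+(-1)·1 = 0
  [L]: (1)·1+(1)·2+(1)·0+(-1)·1 = 2
  [T]: (1)·-2+(1)·-2+(1)·-1+(-1)·-2 = -3
⇒ L^2 T^-3

{"M": 0, "L": 2, "T": -3}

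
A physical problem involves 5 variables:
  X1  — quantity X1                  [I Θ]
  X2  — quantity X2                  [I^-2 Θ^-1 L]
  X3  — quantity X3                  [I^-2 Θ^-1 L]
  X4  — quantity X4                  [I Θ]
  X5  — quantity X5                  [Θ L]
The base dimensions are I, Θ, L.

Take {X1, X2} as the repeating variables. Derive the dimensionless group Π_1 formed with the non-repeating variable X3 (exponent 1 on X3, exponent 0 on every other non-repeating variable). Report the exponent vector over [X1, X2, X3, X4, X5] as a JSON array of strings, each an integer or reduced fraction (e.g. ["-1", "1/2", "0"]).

Dimensional matrix (I×Θ×L by X1×X2×X3×X4×X5):
  I: [ 1 -2 -2  1  0]
  Θ: [ 1 -1 -1  1  1]
  L: [ 0  1  1  0  1]
Row reduction gives pivot columns X1,X2; rank = 2
Pivot set = {X1,X2}, free = {X3,X4,X5}
RREF:
  r0: [   1    0    0    1    2]
  r1: [   0    1    1    0    1]
  r2: [   0    0    0    0    0]
Fix exponent of X3 at 1, X4 at 0, X5 at 0; solve each RREF row for its pivot's exponent:
  r0: exp(X1) + (0)·1 = 0 ⇒ exp(X1) = 0
  r1: exp(X2) + (1)·1 = 0 ⇒ exp(X2) = -1
Π_1 = X2^-1 · X3

["0", "-1", "1", "0", "0"]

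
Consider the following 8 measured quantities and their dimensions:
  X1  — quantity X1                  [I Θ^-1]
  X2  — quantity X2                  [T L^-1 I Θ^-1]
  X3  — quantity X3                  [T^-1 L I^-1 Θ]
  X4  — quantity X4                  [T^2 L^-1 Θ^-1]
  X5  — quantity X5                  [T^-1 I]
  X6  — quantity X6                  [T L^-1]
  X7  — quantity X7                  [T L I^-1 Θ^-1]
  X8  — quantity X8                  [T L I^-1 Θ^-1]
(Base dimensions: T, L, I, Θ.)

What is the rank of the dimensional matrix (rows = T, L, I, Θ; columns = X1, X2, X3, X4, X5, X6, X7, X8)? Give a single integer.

Write exponents as rows T,L,I,Θ / cols X1,X2,X3,X4,X5,X6,X7,X8:
  T: [ 0  1 -1  2 -1  1  1  1]
  L: [ 0 -1  1 -1  0 -1  1  1]
  I: [ 1  1 -1  0  1  0 -1 -1]
  Θ: [-1 -1  1 -1  0  0 -1 -1]
RREF → pivots at {X1,X2,X4} ⇒ r = 3

3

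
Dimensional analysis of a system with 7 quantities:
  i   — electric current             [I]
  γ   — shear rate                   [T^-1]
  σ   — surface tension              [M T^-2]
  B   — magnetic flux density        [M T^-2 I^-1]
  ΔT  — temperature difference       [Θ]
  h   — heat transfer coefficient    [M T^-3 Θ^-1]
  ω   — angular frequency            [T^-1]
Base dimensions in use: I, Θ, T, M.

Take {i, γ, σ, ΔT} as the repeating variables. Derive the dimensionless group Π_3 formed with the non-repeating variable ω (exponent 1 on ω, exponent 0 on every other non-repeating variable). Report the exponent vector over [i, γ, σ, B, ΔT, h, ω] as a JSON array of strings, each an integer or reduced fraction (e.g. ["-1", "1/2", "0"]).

["0", "-1", "0", "0", "0", "0", "1"]

Write exponents as rows I,Θ,T,M / cols i,γ,σ,B,ΔT,h,ω:
  I: [ 1  0  0 -1  0  0  0]
  Θ: [ 0  0  0  0  1 -1  0]
  T: [ 0 -1 -2 -2  0 -3 -1]
  M: [ 0  0  1  1  0  1  0]
Row reduction gives pivot columns i,γ,σ,ΔT; rank = 4
Repeat: i,γ,σ,ΔT; free: B,h,ω
RREF:
  r0: [   1    0    0   -1    0    0    0]
  r1: [   0    1    0    0    0    1    1]
  r2: [   0    0    1    1    0    1    0]
  r3: [   0    0    0    0    1   -1    0]
Fix exponent of ω at 1, B at 0, h at 0; solve each RREF row for its pivot's exponent:
  r0: exp(i) + (0)·1 = 0 ⇒ exp(i) = 0
  r1: exp(γ) + (1)·1 = 0 ⇒ exp(γ) = -1
  r2: exp(σ) + (0)·1 = 0 ⇒ exp(σ) = 0
  r3: exp(ΔT) + (0)·1 = 0 ⇒ exp(ΔT) = 0
Π_3 = γ^-1 · ω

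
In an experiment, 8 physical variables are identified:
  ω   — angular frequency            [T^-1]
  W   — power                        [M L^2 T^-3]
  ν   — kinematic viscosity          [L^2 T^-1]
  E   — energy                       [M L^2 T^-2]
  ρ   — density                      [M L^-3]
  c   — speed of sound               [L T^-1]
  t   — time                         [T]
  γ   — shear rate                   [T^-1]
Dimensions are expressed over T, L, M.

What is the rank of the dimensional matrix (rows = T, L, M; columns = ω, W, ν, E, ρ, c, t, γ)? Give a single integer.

3

Dimensional matrix (T×L×M by ω×W×ν×E×ρ×c×t×γ):
  T: [-1 -3 -1 -2  0 -1  1 -1]
  L: [ 0  2  2  2 -3  1  0  0]
  M: [ 0  1  0  1  1  0  0  0]
RREF → pivots at {ω,W,ν} ⇒ r = 3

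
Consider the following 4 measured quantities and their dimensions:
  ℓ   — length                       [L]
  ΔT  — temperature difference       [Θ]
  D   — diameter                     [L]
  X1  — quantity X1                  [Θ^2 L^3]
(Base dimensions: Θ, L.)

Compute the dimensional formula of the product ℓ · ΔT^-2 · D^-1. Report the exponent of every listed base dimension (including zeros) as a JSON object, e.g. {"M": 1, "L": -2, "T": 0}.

{"Θ": -2, "L": 0}

Exponent matrix [Θ,L] × [ℓ,ΔT,D,X1]:
  Θ: [ 0  1  0  2]
  L: [ 1  0  1  3]
  [Θ]: (1)·0+(-2)·1+(-1)·0 = -2
  [L]: (1)·1+(-2)·0+(-1)·1 = 0
⇒ Θ^-2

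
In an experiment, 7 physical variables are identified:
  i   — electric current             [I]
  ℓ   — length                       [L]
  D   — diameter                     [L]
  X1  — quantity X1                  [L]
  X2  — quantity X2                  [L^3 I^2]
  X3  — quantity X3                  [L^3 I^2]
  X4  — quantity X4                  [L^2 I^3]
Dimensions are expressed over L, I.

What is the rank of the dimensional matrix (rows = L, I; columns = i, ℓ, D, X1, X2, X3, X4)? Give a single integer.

Exponent matrix [L,I] × [i,ℓ,D,X1,X2,X3,X4]:
  L: [ 0  1  1  1  3  3  2]
  I: [ 1  0  0  0  2  2  3]
Echelon form has 2 nonzero rows (pivots: i,ℓ)

2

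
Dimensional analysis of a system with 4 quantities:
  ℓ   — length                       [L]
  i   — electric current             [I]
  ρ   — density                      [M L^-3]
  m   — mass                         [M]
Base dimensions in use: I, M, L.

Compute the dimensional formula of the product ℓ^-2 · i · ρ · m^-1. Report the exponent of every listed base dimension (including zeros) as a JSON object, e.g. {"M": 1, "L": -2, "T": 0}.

Dimensional matrix (I×M×L by ℓ×i×ρ×m):
  I: [ 0  1  0  0]
  M: [ 0  0  1  1]
  L: [ 1  0 -3  0]
  [I]: (-2)·0+(1)·1+(1)·0+(-1)·0 = 1
  [M]: (-2)·0+(1)·0+(1)·1+(-1)·1 = 0
  [L]: (-2)·1+(1)·0+(1)·-3+(-1)·0 = -5
⇒ I L^-5

{"I": 1, "M": 0, "L": -5}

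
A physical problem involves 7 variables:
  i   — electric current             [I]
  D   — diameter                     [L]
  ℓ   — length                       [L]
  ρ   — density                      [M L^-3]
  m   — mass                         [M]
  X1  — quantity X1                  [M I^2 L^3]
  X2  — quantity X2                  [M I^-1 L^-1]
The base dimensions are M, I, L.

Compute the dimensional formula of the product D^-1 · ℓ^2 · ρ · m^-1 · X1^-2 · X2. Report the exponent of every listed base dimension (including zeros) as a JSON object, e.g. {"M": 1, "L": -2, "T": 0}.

{"M": -1, "I": -5, "L": -9}

Write exponents as rows M,I,L / cols i,D,ℓ,ρ,m,X1,X2:
  M: [ 0  0  0  1  1  1  1]
  I: [ 1  0  0  0  0  2 -1]
  L: [ 0  1  1 -3  0  3 -1]
  [M]: (-1)·0+(2)·0+(1)·1+(-1)·1+(-2)·1+(1)·1 = -1
  [I]: (-1)·0+(2)·0+(1)·0+(-1)·0+(-2)·2+(1)·-1 = -5
  [L]: (-1)·1+(2)·1+(1)·-3+(-1)·0+(-2)·3+(1)·-1 = -9
⇒ M^-1 I^-5 L^-9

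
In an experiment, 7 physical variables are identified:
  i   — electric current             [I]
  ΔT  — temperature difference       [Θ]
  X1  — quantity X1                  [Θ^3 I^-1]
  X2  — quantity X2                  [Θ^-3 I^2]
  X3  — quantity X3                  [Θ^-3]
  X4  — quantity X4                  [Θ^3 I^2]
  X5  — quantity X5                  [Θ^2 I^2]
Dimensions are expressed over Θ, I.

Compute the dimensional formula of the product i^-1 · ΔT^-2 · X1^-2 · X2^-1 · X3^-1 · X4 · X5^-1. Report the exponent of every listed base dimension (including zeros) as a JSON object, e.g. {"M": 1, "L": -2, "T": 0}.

{"Θ": -1, "I": -1}

Dimensional matrix (Θ×I by i×ΔT×X1×X2×X3×X4×X5):
  Θ: [ 0  1  3 -3 -3  3  2]
  I: [ 1  0 -1  2  0  2  2]
  [Θ]: (-1)·0+(-2)·1+(-2)·3+(-1)·-3+(-1)·-3+(1)·3+(-1)·2 = -1
  [I]: (-1)·1+(-2)·0+(-2)·-1+(-1)·2+(-1)·0+(1)·2+(-1)·2 = -1
⇒ Θ^-1 I^-1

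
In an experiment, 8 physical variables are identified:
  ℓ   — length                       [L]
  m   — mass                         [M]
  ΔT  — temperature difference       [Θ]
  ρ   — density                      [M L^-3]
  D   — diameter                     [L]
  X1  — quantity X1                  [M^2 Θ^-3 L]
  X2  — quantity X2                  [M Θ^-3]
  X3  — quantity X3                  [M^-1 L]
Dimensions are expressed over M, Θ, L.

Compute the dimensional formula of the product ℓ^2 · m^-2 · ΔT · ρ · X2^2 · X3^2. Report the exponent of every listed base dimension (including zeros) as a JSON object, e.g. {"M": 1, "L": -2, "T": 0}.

Dimensional matrix (M×Θ×L by ℓ×m×ΔT×ρ×D×X1×X2×X3):
  M: [ 0  1  0  1  0  2  1 -1]
  Θ: [ 0  0  1  0  0 -3 -3  0]
  L: [ 1  0  0 -3  1  1  0  1]
  [M]: (2)·0+(-2)·1+(1)·0+(1)·1+(2)·1+(2)·-1 = -1
  [Θ]: (2)·0+(-2)·0+(1)·1+(1)·0+(2)·-3+(2)·0 = -5
  [L]: (2)·1+(-2)·0+(1)·0+(1)·-3+(2)·0+(2)·1 = 1
⇒ M^-1 Θ^-5 L

{"M": -1, "Θ": -5, "L": 1}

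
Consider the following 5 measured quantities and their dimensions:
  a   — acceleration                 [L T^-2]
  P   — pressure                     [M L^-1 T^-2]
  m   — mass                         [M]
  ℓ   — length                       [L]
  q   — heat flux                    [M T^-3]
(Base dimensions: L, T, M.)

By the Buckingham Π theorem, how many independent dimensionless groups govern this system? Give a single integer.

2

Exponent matrix [L,T,M] × [a,P,m,ℓ,q]:
  L: [ 1 -1  0  1  0]
  T: [-2 -2  0  0 -3]
  M: [ 0  1  1  0  1]
RREF → pivots at {a,P,m} ⇒ r = 3
Π count = n − r = 5 − 3 = 2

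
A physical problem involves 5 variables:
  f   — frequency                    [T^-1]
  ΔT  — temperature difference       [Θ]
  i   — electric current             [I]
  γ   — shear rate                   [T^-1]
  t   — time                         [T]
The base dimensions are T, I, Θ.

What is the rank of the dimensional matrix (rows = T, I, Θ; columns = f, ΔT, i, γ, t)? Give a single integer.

3

Write exponents as rows T,I,Θ / cols f,ΔT,i,γ,t:
  T: [-1  0  0 -1  1]
  I: [ 0  0  1  0  0]
  Θ: [ 0  1  0  0  0]
Echelon form has 3 nonzero rows (pivots: f,ΔT,i)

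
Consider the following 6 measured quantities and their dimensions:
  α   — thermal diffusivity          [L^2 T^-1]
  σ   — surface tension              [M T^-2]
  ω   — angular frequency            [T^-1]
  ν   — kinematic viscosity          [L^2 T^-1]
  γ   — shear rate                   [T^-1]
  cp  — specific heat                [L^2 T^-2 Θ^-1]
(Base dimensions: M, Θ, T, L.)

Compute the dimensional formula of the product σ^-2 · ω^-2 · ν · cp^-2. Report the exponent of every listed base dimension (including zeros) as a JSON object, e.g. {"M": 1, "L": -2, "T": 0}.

Write exponents as rows M,Θ,T,L / cols α,σ,ω,ν,γ,cp:
  M: [ 0  1  0  0  0  0]
  Θ: [ 0  0  0  0  0 -1]
  T: [-1 -2 -1 -1 -1 -2]
  L: [ 2  0  0  2  0  2]
  [M]: (-2)·1+(-2)·0+(1)·0+(-2)·0 = -2
  [Θ]: (-2)·0+(-2)·0+(1)·0+(-2)·-1 = 2
  [T]: (-2)·-2+(-2)·-1+(1)·-1+(-2)·-2 = 9
  [L]: (-2)·0+(-2)·0+(1)·2+(-2)·2 = -2
⇒ M^-2 Θ^2 T^9 L^-2

{"M": -2, "Θ": 2, "T": 9, "L": -2}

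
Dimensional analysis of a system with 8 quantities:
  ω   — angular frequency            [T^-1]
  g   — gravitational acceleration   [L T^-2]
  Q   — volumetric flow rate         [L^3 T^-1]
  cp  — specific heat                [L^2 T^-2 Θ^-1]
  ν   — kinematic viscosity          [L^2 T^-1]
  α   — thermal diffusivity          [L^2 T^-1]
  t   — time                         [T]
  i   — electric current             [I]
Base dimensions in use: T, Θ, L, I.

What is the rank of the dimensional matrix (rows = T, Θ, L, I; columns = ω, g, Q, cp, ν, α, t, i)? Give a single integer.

4

Write exponents as rows T,Θ,L,I / cols ω,g,Q,cp,ν,α,t,i:
  T: [-1 -2 -1 -2 -1 -1  1  0]
  Θ: [ 0  0  0 -1  0  0  0  0]
  L: [ 0  1  3  2  2  2  0  0]
  I: [ 0  0  0  0  0  0  0  1]
Echelon form has 4 nonzero rows (pivots: ω,g,cp,i)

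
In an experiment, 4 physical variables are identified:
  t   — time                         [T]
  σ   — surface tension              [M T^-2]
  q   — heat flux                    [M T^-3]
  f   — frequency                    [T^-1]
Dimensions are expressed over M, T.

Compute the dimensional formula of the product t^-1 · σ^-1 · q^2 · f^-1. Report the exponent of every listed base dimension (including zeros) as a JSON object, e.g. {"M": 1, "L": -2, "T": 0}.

{"M": 1, "T": -4}

Exponent matrix [M,T] × [t,σ,q,f]:
  M: [ 0  1  1  0]
  T: [ 1 -2 -3 -1]
  [M]: (-1)·0+(-1)·1+(2)·1+(-1)·0 = 1
  [T]: (-1)·1+(-1)·-2+(2)·-3+(-1)·-1 = -4
⇒ M T^-4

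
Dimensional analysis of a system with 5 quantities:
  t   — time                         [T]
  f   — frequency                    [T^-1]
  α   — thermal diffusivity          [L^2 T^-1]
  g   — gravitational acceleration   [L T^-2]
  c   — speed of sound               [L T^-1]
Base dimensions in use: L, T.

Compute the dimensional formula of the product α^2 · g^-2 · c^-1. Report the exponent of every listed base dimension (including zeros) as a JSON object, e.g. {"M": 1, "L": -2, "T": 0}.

Dimensional matrix (L×T by t×f×α×g×c):
  L: [ 0  0  2  1  1]
  T: [ 1 -1 -1 -2 -1]
  [L]: (2)·2+(-2)·1+(-1)·1 = 1
  [T]: (2)·-1+(-2)·-2+(-1)·-1 = 3
⇒ L T^3

{"L": 1, "T": 3}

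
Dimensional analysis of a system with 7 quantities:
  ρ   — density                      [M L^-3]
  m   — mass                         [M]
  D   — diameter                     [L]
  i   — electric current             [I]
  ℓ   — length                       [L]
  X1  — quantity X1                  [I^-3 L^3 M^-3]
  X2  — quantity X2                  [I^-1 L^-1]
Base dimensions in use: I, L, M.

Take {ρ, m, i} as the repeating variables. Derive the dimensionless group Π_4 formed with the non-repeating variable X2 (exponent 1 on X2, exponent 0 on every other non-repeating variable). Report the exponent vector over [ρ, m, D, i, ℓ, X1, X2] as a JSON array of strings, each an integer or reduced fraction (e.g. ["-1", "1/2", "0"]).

["-1/3", "1/3", "0", "1", "0", "0", "1"]

Write exponents as rows I,L,M / cols ρ,m,D,i,ℓ,X1,X2:
  I: [ 0  0  0  1  0 -3 -1]
  L: [-3  0  1  0  1  3 -1]
  M: [ 1  1  0  0  0 -3  0]
Row reduction gives pivot columns ρ,m,i; rank = 3
Repeat: ρ,m,i; free: D,ℓ,X1,X2
RREF:
  r0: [   1    0 -1/3    0 -1/3   -1  1/3]
  r1: [   0    1  1/3    0  1/3   -2 -1/3]
  r2: [   0    0    0    1    0   -3   -1]
Fix exponent of X2 at 1, D at 0, ℓ at 0, X1 at 0; solve each RREF row for its pivot's exponent:
  r0: exp(ρ) + (1/3)·1 = 0 ⇒ exp(ρ) = -1/3
  r1: exp(m) + (-1/3)·1 = 0 ⇒ exp(m) = 1/3
  r2: exp(i) + (-1)·1 = 0 ⇒ exp(i) = 1
Π_4 = ρ^(-1/3) · m^(1/3) · i · X2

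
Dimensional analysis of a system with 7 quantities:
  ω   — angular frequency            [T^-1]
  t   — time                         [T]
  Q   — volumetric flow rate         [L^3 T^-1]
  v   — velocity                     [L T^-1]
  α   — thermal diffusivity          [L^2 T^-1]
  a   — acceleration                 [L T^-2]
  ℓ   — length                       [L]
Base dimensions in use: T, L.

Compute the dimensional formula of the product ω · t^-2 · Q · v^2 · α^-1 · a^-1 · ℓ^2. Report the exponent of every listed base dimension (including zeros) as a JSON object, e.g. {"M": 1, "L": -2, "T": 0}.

{"T": -3, "L": 4}

Write exponents as rows T,L / cols ω,t,Q,v,α,a,ℓ:
  T: [-1  1 -1 -1 -1 -2  0]
  L: [ 0  0  3  1  2  1  1]
  [T]: (1)·-1+(-2)·1+(1)·-1+(2)·-1+(-1)·-1+(-1)·-2+(2)·0 = -3
  [L]: (1)·0+(-2)·0+(1)·3+(2)·1+(-1)·2+(-1)·1+(2)·1 = 4
⇒ T^-3 L^4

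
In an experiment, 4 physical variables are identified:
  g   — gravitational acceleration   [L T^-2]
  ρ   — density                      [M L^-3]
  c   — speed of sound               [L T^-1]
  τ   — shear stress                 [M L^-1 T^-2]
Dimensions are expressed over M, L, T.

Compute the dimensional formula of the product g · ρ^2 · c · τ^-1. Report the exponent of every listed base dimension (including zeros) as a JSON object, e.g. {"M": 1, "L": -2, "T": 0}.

Dimensional matrix (M×L×T by g×ρ×c×τ):
  M: [ 0  1  0  1]
  L: [ 1 -3  1 -1]
  T: [-2  0 -1 -2]
  [M]: (1)·0+(2)·1+(1)·0+(-1)·1 = 1
  [L]: (1)·1+(2)·-3+(1)·1+(-1)·-1 = -3
  [T]: (1)·-2+(2)·0+(1)·-1+(-1)·-2 = -1
⇒ M L^-3 T^-1

{"M": 1, "L": -3, "T": -1}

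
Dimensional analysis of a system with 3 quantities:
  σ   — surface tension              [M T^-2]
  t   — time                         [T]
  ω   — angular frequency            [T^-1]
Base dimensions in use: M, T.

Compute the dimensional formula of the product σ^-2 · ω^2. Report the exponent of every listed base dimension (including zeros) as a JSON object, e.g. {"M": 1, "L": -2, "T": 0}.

Write exponents as rows M,T / cols σ,t,ω:
  M: [ 1  0  0]
  T: [-2  1 -1]
  [M]: (-2)·1+(2)·0 = -2
  [T]: (-2)·-2+(2)·-1 = 2
⇒ M^-2 T^2

{"M": -2, "T": 2}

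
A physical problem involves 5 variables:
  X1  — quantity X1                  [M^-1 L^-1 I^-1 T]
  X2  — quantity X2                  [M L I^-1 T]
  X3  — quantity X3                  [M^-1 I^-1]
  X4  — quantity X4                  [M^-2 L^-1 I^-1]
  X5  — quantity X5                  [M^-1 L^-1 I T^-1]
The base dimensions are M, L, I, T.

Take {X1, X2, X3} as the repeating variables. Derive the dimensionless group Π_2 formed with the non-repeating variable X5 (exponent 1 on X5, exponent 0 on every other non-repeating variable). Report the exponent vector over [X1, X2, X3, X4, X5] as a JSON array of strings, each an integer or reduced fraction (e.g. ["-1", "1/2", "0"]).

Write exponents as rows M,L,I,T / cols X1,X2,X3,X4,X5:
  M: [-1  1 -1 -2 -1]
  L: [-1  1  0 -1 -1]
  I: [-1 -1 -1 -1  1]
  T: [ 1  1  0  0 -1]
RREF → pivots at {X1,X2,X3} ⇒ r = 3
Pivot set = {X1,X2,X3}, free = {X4,X5}
RREF:
  r0: [   1    0    0  1/2    0]
  r1: [   0    1    0 -1/2   -1]
  r2: [   0    0    1    1    0]
  r3: [   0    0    0    0    0]
Fix exponent of X5 at 1, X4 at 0; solve each RREF row for its pivot's exponent:
  r0: exp(X1) + (0)·1 = 0 ⇒ exp(X1) = 0
  r1: exp(X2) + (-1)·1 = 0 ⇒ exp(X2) = 1
  r2: exp(X3) + (0)·1 = 0 ⇒ exp(X3) = 0
Π_2 = X2 · X5

["0", "1", "0", "0", "1"]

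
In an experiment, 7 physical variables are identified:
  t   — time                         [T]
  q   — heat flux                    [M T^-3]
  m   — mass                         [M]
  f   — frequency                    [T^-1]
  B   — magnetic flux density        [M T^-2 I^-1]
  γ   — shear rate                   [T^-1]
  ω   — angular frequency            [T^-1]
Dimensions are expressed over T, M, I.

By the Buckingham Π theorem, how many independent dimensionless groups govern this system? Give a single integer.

4

Dimensional matrix (T×M×I by t×q×m×f×B×γ×ω):
  T: [ 1 -3  0 -1 -2 -1 -1]
  M: [ 0  1  1  0  1  0  0]
  I: [ 0  0  0  0 -1  0  0]
RREF → pivots at {t,q,B} ⇒ r = 3
Π count = n − r = 7 − 3 = 4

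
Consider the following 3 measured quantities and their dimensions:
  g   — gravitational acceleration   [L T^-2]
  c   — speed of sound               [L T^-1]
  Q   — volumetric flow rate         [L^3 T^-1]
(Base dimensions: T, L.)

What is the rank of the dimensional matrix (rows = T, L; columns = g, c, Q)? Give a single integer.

2

Dimensional matrix (T×L by g×c×Q):
  T: [-2 -1 -1]
  L: [ 1  1  3]
Row reduction gives pivot columns g,c; rank = 2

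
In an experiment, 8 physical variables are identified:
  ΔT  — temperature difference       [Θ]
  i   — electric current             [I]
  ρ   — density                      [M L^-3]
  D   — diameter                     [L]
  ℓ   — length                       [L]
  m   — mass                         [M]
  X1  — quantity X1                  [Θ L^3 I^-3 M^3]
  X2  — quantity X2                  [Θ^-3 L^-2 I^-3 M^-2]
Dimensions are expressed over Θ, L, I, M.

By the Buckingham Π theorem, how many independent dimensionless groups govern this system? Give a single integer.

Dimensional matrix (Θ×L×I×M by ΔT×i×ρ×D×ℓ×m×X1×X2):
  Θ: [ 1  0  0  0  0  0  1 -3]
  L: [ 0  0 -3  1  1  0  3 -2]
  I: [ 0  1  0  0  0  0 -3 -3]
  M: [ 0  0  1  0  0  1  3 -2]
Row reduction gives pivot columns ΔT,i,ρ,D; rank = 4
n=8, r=4 ⇒ 4 dimensionless groups

4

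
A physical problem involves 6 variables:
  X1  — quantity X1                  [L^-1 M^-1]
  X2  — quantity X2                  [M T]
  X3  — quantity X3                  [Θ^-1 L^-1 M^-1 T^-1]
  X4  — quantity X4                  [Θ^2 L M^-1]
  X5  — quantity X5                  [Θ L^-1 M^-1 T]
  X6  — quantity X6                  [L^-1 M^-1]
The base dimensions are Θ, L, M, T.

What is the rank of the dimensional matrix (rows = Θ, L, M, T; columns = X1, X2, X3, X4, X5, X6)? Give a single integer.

3

Dimensional matrix (Θ×L×M×T by X1×X2×X3×X4×X5×X6):
  Θ: [ 0  0 -1  2  1  0]
  L: [-1  0 -1  1 -1 -1]
  M: [-1  1 -1 -1 -1 -1]
  T: [ 0  1 -1  0  1  0]
Row reduction gives pivot columns X1,X2,X3; rank = 3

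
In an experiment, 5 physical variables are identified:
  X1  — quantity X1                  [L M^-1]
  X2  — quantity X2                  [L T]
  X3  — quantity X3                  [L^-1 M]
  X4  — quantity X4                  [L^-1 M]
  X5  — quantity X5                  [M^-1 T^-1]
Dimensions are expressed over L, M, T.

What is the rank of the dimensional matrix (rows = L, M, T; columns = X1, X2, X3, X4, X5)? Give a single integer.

Exponent matrix [L,M,T] × [X1,X2,X3,X4,X5]:
  L: [ 1  1 -1 -1  0]
  M: [-1  0  1  1 -1]
  T: [ 0  1  0  0 -1]
RREF → pivots at {X1,X2} ⇒ r = 2

2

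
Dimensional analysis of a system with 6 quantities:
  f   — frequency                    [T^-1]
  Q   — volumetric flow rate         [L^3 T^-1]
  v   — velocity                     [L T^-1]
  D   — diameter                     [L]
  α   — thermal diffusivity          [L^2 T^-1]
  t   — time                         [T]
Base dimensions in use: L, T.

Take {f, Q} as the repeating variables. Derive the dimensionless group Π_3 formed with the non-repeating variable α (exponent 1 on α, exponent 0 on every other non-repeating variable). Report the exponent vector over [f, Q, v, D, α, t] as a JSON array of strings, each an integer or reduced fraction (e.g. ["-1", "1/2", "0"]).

["-1/3", "-2/3", "0", "0", "1", "0"]

Dimensional matrix (L×T by f×Q×v×D×α×t):
  L: [ 0  3  1  1  2  0]
  T: [-1 -1 -1  0 -1  1]
Row reduction gives pivot columns f,Q; rank = 2
Pivot set = {f,Q}, free = {v,D,α,t}
RREF:
  r0: [   1    0  2/3 -1/3  1/3   -1]
  r1: [   0    1  1/3  1/3  2/3    0]
Fix exponent of α at 1, v at 0, D at 0, t at 0; solve each RREF row for its pivot's exponent:
  r0: exp(f) + (1/3)·1 = 0 ⇒ exp(f) = -1/3
  r1: exp(Q) + (2/3)·1 = 0 ⇒ exp(Q) = -2/3
Π_3 = f^(-1/3) · Q^(-2/3) · α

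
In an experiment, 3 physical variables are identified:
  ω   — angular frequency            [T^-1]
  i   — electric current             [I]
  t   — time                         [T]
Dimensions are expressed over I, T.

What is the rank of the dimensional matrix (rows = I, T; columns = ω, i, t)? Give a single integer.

Dimensional matrix (I×T by ω×i×t):
  I: [ 0  1  0]
  T: [-1  0  1]
Echelon form has 2 nonzero rows (pivots: ω,i)

2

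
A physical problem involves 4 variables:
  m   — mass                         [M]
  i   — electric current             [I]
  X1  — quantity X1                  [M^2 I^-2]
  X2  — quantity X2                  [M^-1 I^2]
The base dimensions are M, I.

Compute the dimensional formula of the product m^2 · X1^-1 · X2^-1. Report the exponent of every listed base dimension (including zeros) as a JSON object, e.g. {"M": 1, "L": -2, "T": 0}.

{"M": 1, "I": 0}

Exponent matrix [M,I] × [m,i,X1,X2]:
  M: [ 1  0  2 -1]
  I: [ 0  1 -2  2]
  [M]: (2)·1+(-1)·2+(-1)·-1 = 1
  [I]: (2)·0+(-1)·-2+(-1)·2 = 0
⇒ M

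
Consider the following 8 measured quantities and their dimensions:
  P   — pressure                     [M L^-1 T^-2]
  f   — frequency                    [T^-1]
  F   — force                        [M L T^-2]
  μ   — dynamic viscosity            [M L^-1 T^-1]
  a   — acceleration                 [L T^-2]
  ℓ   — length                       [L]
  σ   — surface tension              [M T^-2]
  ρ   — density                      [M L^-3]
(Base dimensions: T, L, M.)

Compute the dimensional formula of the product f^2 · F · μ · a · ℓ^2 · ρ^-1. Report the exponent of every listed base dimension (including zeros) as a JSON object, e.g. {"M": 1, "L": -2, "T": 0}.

{"T": -7, "L": 6, "M": 1}

Exponent matrix [T,L,M] × [P,f,F,μ,a,ℓ,σ,ρ]:
  T: [-2 -1 -2 -1 -2  0 -2  0]
  L: [-1  0  1 -1  1  1  0 -3]
  M: [ 1  0  1  1  0  0  1  1]
  [T]: (2)·-1+(1)·-2+(1)·-1+(1)·-2+(2)·0+(-1)·0 = -7
  [L]: (2)·0+(1)·1+(1)·-1+(1)·1+(2)·1+(-1)·-3 = 6
  [M]: (2)·0+(1)·1+(1)·1+(1)·0+(2)·0+(-1)·1 = 1
⇒ T^-7 L^6 M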